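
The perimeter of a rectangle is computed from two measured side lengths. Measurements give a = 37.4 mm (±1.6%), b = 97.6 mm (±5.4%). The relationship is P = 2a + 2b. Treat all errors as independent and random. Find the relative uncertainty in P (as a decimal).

Each term contributes (cᵢ δxᵢ)² to (δP)²:
  (2·δa)² = 1.43;  (2·δb)² = 111
δP = √(113) = 10.6 mm
P = 270 mm, so δP/P = 10.6/270 = 0.0393.

0.0393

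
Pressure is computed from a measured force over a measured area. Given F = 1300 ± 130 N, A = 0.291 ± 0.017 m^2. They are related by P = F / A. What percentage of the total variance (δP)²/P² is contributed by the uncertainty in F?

(δP/P)² = (1·δF/F)² + (-1·δA/A)²
  F term: (1×0.100)² = 0.0100
  A term: (-1×0.0584)² = 0.00341
Total = 0.0134. Share from F = 0.0100/0.0134 = 0.746.

74.6%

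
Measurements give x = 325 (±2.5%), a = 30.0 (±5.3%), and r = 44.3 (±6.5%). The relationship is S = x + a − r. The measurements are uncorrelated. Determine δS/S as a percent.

For a sum/difference, combine absolute errors in quadrature:
  (δx)² = 66.0;  (δa)² = 2.53;  (δr)² = 8.29
δS = √(76.8) = 8.77
S = 311, so δS/S = 8.77/311 = 0.0282.

2.82%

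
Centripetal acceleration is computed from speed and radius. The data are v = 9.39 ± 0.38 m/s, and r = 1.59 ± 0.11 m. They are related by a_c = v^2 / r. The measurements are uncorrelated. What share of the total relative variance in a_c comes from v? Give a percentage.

(δa_c/a_c)² = (2·δv/v)² + (-1·δr/r)²
  v term: (2×0.0405)² = 0.00655
  r term: (-1×0.0692)² = 0.00479
Total = 0.0113. Share from v = 0.00655/0.0113 = 0.578.

57.8%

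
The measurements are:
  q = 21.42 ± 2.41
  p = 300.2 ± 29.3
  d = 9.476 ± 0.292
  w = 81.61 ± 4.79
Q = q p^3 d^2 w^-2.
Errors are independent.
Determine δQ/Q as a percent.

34.1%

Relative error in a monomial: (δQ/Q)² = Σ (nᵢ · δxᵢ/xᵢ)².
  (1·δq/q)² = (1×0.113)² = 0.0127;  (3·δp/p)² = (3×0.0976)² = 0.0857;  (2·δd/d)² = (2×0.0308)² = 0.00380;  (-2·δw/w)² = (-2×0.0587)² = 0.0138
δQ/Q = √(0.116) = 0.341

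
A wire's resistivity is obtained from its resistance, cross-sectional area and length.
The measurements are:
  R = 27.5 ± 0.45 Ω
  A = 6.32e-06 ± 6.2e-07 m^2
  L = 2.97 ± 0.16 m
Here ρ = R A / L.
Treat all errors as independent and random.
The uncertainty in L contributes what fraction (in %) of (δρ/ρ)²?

(δρ/ρ)² = (1·δR/R)² + (1·δA/A)² + (-1·δL/L)²
  R term: (1×0.0164)² = 0.000268
  A term: (1×0.0981)² = 0.00962
  L term: (-1×0.0539)² = 0.00290
Total = 0.0128. Share from L = 0.00290/0.0128 = 0.227.

22.7%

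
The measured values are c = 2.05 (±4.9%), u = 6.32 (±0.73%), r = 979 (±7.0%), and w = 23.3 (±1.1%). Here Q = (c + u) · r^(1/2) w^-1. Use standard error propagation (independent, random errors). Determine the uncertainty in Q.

0.438

Let h = c + u = 8.37. δh = √(δc² + δu²) = √(0.0101 + 0.00213) = 0.111, so δh/h = 0.0132.
Q is then a monomial in h, r, w:
δQ/Q = √((δh/h)² + (½·δr/r)² + (-1·δw/w)²) = √(0.000174 + 0.00123 + 0.000121) = 0.0390
Q = 11.2, so δQ = 0.0390 × 11.2 = 0.438.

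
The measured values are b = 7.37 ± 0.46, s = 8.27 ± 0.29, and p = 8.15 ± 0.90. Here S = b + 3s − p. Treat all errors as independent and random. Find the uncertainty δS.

1.33

S is a linear combination, so absolute uncertainties add in quadrature:
  (δb)² = 0.212;  (3·δs)² = 0.757;  (δp)² = 0.810
δS = √(1.78) = 1.33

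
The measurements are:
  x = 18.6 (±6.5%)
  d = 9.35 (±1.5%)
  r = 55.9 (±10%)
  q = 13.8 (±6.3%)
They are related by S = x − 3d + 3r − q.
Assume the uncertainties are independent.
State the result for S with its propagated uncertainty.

Sums and differences: (δS)² = Σ (cᵢ δxᵢ)².
  (δx)² = 1.46;  (3·δd)² = 0.177;  (3·δr)² = 281;  (δq)² = 0.756
δS = √(284) = 16.8
S = 144.

144 ± 16.8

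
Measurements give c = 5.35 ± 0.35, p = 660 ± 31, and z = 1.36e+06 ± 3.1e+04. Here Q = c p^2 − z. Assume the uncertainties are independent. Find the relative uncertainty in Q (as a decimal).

0.277

Let w = c·p^2 = 2.33e+06. δw/w = √((1·δc/c)² + (2·δp/p)²) = √(0.00428 + 0.00882) = 0.114, so δw = 2.67e+05.
Q = w − z: δQ = √(δw² + δz²) = √(7.12e+10 + 9.61e+08) = 2.69e+05
Q = 9.7e+05, so δQ/Q = 2.69e+05/9.7e+05 = 0.277.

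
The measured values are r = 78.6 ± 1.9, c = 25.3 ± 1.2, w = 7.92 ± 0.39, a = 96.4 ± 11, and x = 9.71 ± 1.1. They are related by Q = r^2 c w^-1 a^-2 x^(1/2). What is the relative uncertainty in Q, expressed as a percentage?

Products/powers → add relative errors in quadrature, weighted by exponent:
  (2·δr/r)² = (2×0.0242)² = 0.00234;  (1·δc/c)² = (1×0.0474)² = 0.00225;  (-1·δw/w)² = (-1×0.0492)² = 0.00242;  (-2·δa/a)² = (-2×0.114)² = 0.0521;  (½·δx/x)² = (0.5×0.113)² = 0.00321
δQ/Q = √(0.0623) = 0.250

25.0%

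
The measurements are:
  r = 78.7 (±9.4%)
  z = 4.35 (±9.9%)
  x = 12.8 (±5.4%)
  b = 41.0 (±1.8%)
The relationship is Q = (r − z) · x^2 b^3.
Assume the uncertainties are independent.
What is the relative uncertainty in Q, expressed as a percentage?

Let u = r − z = 74.4. δu = √(δr² + δz²) = √(54.7 + 0.185) = 7.41, so δu/u = 0.0997.
Q is then a monomial in u, x, b:
δQ/Q = √((δu/u)² + (2·δx/x)² + (3·δb/b)²) = √(0.00993 + 0.0117 + 0.00292) = 0.157

15.7%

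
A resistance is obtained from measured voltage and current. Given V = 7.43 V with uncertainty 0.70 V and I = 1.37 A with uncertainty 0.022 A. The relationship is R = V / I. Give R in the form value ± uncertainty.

5.42 ± 0.518 Ω

Since R is a product/quotient, work with relative uncertainties:
  (1·δV/V)² = (1×0.0942)² = 0.00888;  (-1·δI/I)² = (-1×0.0161)² = 0.000258
δR/R = √(0.00913) = 0.0956
R = 5.42 Ω, so δR = 0.0956 × 5.42 = 0.518 Ω.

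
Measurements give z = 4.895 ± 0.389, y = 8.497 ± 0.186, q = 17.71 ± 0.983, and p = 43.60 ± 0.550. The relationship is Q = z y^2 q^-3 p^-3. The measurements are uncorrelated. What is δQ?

Each factor contributes (exponent × relative error)² to (δQ/Q)²:
  (1·δz/z)² = (1×0.0795)² = 0.00632;  (2·δy/y)² = (2×0.0219)² = 0.00192;  (-3·δq/q)² = (-3×0.0555)² = 0.0277;  (-3·δp/p)² = (-3×0.0126)² = 0.00143
δQ/Q = √(0.0374) = 0.193
Q = 7.677e-07, so δQ = 0.193 × 7.677e-07 = 1.48e-07.

1.48e-07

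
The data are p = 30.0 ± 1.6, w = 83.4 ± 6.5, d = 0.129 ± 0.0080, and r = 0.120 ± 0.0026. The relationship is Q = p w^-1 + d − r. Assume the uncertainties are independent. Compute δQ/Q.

Let h = p·w^-1 = 0.360. δh/h = √((1·δp/p)² + (-1·δw/w)²) = √(0.00284 + 0.00607) = 0.0944, so δh = 0.0340.
Q = h + d − r: δQ = √(δh² + δd² + δr²) = √(0.00115 + 6.4e-05 + 6.76e-06) = 0.0350
Q = 0.369, so δQ/Q = 0.0350/0.369 = 0.0949.

0.0949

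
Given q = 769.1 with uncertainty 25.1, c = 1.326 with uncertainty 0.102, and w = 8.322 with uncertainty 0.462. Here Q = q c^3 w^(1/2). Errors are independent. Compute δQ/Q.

0.235

For a monomial Q ∝ q, c^3, w^(1/2), fractional errors add in quadrature:
  (1·δq/q)² = (1×0.0326)² = 0.00107;  (3·δc/c)² = (3×0.0769)² = 0.0533;  (½·δw/w)² = (0.5×0.0555)² = 0.000770
δQ/Q = √(0.0551) = 0.235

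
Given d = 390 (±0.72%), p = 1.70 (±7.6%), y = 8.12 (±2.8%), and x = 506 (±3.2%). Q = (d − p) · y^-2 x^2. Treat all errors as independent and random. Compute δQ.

Let u = d − p = 388. δu = √(δd² + δp²) = √(7.88 + 0.0167) = 2.81, so δu/u = 0.00724.
Q is then a monomial in u, y, x:
δQ/Q = √((δu/u)² + (-2·δy/y)² + (2·δx/x)²) = √(5.24e-05 + 0.00314 + 0.00410) = 0.0853
Q = 1.51e+06, so δQ = 0.0853 × 1.51e+06 = 1.29e+05.

1.29e+05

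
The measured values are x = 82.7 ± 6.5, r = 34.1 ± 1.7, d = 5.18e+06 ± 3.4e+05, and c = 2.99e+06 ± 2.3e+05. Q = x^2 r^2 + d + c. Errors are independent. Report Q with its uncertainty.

Let p = x^2·r^2 = 7.95e+06. δp/p = √((2·δx/x)² + (2·δr/r)²) = √(0.0247 + 0.00994) = 0.186, so δp = 1.48e+06.
Q = p + d + c: δQ = √(δp² + δd² + δc²) = √(2.19e+12 + 1.16e+11 + 5.29e+10) = 1.54e+06
Q = 1.61e+07.

(1.61 ± 0.154) × 10^7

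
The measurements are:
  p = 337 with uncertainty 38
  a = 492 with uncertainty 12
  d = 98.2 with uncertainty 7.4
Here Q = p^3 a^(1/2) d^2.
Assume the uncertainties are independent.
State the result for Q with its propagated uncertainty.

(8.19 ± 3.03) × 10^12

Since Q is a product/quotient, work with relative uncertainties:
  (3·δp/p)² = (3×0.113)² = 0.114;  (½·δa/a)² = (0.5×0.0244)² = 0.000149;  (2·δd/d)² = (2×0.0754)² = 0.0227
δQ/Q = √(0.137) = 0.371
Q = 8.19e+12, so δQ = 0.371 × 8.19e+12 = 3.03e+12.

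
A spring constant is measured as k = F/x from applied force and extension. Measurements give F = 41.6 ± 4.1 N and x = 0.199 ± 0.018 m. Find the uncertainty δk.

28.0 N/m

For a monomial k ∝ F, x^-1, fractional errors add in quadrature:
  (1·δF/F)² = (1×0.0986)² = 0.00971;  (-1·δx/x)² = (-1×0.0905)² = 0.00818
δk/k = √(0.0179) = 0.134
k = 209 N/m, so δk = 0.134 × 209 = 28.0 N/m.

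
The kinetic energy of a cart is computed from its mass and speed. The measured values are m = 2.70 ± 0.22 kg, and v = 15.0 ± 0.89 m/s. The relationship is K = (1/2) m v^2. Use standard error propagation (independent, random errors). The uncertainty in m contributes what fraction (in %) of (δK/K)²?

32.0%

(δK/K)² = (1·δm/m)² + (2·δv/v)²
  m term: (1×0.0815)² = 0.00664
  v term: (2×0.0593)² = 0.0141
Total = 0.0207. Share from m = 0.00664/0.0207 = 0.320.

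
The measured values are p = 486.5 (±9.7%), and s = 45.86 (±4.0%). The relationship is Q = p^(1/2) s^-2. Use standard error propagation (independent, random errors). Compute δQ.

0.000981

Products/powers → add relative errors in quadrature, weighted by exponent:
  (½·δp/p)² = (0.5×0.0970)² = 0.00235;  (-2·δs/s)² = (-2×0.0400)² = 0.00640
δQ/Q = √(0.00875) = 0.0936
Q = 0.01049, so δQ = 0.0936 × 0.01049 = 0.000981.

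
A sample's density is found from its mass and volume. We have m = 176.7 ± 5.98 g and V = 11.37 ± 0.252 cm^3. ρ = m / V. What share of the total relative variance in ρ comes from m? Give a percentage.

(δρ/ρ)² = (1·δm/m)² + (-1·δV/V)²
  m term: (1×0.0338)² = 0.00115
  V term: (-1×0.0222)² = 0.000491
Total = 0.00164. Share from m = 0.00115/0.00164 = 0.700.

70.0%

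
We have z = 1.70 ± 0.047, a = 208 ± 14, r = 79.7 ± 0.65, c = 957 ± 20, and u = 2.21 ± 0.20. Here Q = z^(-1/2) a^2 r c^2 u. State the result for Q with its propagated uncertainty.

(5.35 ± 0.901) × 10^12

For a monomial Q ∝ z^(-1/2), a^2, r, c^2, u, fractional errors add in quadrature:
  (−½·δz/z)² = (-0.5×0.0276)² = 0.000191;  (2·δa/a)² = (2×0.0673)² = 0.0181;  (1·δr/r)² = (1×0.00816)² = 6.65e-05;  (2·δc/c)² = (2×0.0209)² = 0.00175;  (1·δu/u)² = (1×0.0905)² = 0.00819
δQ/Q = √(0.0283) = 0.168
Q = 5.35e+12, so δQ = 0.168 × 5.35e+12 = 9.01e+11.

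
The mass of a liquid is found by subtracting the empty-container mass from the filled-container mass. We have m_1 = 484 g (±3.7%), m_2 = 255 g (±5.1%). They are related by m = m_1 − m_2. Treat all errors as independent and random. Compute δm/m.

Sums and differences: (δm)² = Σ (cᵢ δxᵢ)².
  (δm_1)² = 321;  (δm_2)² = 169
δm = √(490) = 22.1 g
m = 229 g, so δm/m = 22.1/229 = 0.0966.

0.0966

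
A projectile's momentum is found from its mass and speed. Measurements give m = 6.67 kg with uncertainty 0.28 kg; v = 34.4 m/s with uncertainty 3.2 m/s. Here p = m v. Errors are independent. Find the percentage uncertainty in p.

Each factor contributes (exponent × relative error)² to (δp/p)²:
  (1·δm/m)² = (1×0.0420)² = 0.00176;  (1·δv/v)² = (1×0.0930)² = 0.00865
δp/p = √(0.0104) = 0.102

10.2%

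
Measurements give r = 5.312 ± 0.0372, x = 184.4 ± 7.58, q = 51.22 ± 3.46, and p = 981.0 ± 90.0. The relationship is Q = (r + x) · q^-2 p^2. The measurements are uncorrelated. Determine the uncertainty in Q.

16100

Let u = r + x = 189.7. δu = √(δr² + δx²) = √(0.00138 + 57.5) = 7.58, so δu/u = 0.0400.
Q is then a monomial in u, q, p:
δQ/Q = √((δu/u)² + (-2·δq/q)² + (2·δp/p)²) = √(0.00160 + 0.0183 + 0.0337) = 0.231
Q = 69590, so δQ = 0.231 × 69590 = 16100.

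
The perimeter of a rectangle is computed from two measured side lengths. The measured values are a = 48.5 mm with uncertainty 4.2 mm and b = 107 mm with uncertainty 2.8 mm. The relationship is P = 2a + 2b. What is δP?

For a sum/difference, combine absolute errors in quadrature:
  (2·δa)² = 70.6;  (2·δb)² = 31.4
δP = √(102) = 10.1 mm

10.1 mm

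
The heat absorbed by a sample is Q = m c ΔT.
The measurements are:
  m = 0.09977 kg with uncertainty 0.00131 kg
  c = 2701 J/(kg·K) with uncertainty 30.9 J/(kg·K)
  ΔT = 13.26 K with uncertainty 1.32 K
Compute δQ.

Since Q is a product/quotient, work with relative uncertainties:
  (1·δm/m)² = (1×0.0131)² = 0.000172;  (1·δc/c)² = (1×0.0114)² = 0.000131;  (1·δΔT/ΔT)² = (1×0.0995)² = 0.00991
δQ/Q = √(0.0102) = 0.101
Q = 3573 J, so δQ = 0.101 × 3573 = 361 J.

361 J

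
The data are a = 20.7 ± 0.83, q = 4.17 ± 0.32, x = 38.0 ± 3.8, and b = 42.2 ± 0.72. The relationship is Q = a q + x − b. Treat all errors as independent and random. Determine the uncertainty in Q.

Let p = a·q = 86.3. δp/p = √((1·δa/a)² + (1·δq/q)²) = √(0.00161 + 0.00589) = 0.0866, so δp = 7.47.
Q = p + x − b: δQ = √(δp² + δx² + δb²) = √(55.9 + 14.4 + 0.518) = 8.42

8.42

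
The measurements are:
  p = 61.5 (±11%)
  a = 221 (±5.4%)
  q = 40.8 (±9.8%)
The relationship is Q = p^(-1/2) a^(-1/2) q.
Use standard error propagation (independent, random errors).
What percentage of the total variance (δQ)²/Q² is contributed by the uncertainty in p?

22.6%

(δQ/Q)² = (−½·δp/p)² + (−½·δa/a)² + (1·δq/q)²
  p term: (-0.5×0.110)² = 0.00302
  a term: (-0.5×0.0540)² = 0.000729
  q term: (1×0.0980)² = 0.00960
Total = 0.0134. Share from p = 0.00302/0.0134 = 0.226.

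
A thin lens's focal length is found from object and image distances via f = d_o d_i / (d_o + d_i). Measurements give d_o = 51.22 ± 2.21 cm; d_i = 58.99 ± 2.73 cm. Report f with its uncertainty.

∂f/∂d_o = (d_i/(d_o+d_i))² = 0.286;  ∂f/∂d_i = (d_o/(d_o+d_i))² = 0.216
δf = √((∂f/∂d_o · δd_o)² + (∂f/∂d_i · δd_i)²) = √(0.401 + 0.348) = 0.865 cm
f = 27.42 cm.

27.42 ± 0.865 cm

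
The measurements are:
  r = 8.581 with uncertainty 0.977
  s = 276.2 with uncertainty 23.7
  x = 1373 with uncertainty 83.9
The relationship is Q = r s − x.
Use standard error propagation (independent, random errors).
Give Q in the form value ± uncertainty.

997.1 ± 348

Let p = r·s = 2370. δp/p = √((1·δr/r)² + (1·δs/s)²) = √(0.0130 + 0.00736) = 0.143, so δp = 338.
Q = p − x: δQ = √(δp² + δx²) = √(1.14e+05 + 7040) = 348
Q = 997.1.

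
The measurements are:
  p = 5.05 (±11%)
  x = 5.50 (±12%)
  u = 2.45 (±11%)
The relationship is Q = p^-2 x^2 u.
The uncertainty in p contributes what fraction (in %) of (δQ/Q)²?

(δQ/Q)² = (-2·δp/p)² + (2·δx/x)² + (1·δu/u)²
  p term: (-2×0.110)² = 0.0484
  x term: (2×0.120)² = 0.0576
  u term: (1×0.110)² = 0.0121
Total = 0.118. Share from p = 0.0484/0.118 = 0.410.

41.0%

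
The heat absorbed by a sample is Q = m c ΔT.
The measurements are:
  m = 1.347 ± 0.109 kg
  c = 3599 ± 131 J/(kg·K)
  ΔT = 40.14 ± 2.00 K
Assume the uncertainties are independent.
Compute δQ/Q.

0.102

For a monomial Q ∝ m, c, ΔT, fractional errors add in quadrature:
  (1·δm/m)² = (1×0.0809)² = 0.00655;  (1·δc/c)² = (1×0.0364)² = 0.00132;  (1·δΔT/ΔT)² = (1×0.0498)² = 0.00248
δQ/Q = √(0.0104) = 0.102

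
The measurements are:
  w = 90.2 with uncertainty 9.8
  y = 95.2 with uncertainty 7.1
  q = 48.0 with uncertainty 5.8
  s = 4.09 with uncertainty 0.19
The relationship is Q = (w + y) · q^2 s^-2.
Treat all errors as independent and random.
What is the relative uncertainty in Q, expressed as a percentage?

26.7%

Let u = w + y = 185. δu = √(δw² + δy²) = √(96.0 + 50.4) = 12.1, so δu/u = 0.0653.
Q is then a monomial in u, q, s:
δQ/Q = √((δu/u)² + (2·δq/q)² + (-2·δs/s)²) = √(0.00426 + 0.0584 + 0.00863) = 0.267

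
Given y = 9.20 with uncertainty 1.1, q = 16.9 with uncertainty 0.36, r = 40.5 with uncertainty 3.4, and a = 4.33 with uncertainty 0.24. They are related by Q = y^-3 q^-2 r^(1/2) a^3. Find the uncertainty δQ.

Since Q is a product/quotient, work with relative uncertainties:
  (-3·δy/y)² = (-3×0.120)² = 0.129;  (-2·δq/q)² = (-2×0.0213)² = 0.00182;  (½·δr/r)² = (0.5×0.0840)² = 0.00176;  (3·δa/a)² = (3×0.0554)² = 0.0276
δQ/Q = √(0.160) = 0.400
Q = 0.00232, so δQ = 0.400 × 0.00232 = 0.000929.

0.000929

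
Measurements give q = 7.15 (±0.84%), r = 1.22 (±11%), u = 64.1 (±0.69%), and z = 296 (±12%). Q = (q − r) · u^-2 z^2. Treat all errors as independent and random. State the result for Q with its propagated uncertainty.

126 ± 30.6

Let w = q − r = 5.93. δw = √(δq² + δr²) = √(0.00361 + 0.0180) = 0.147, so δw/w = 0.0248.
Q is then a monomial in w, u, z:
δQ/Q = √((δw/w)² + (-2·δu/u)² + (2·δz/z)²) = √(0.000615 + 0.000190 + 0.0576) = 0.242
Q = 126, so δQ = 0.242 × 126 = 30.6.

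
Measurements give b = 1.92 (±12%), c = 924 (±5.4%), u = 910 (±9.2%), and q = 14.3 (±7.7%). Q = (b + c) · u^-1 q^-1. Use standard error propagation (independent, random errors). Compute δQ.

0.00936

Let w = b + c = 926. δw = √(δb² + δc²) = √(0.0531 + 2490) = 49.9, so δw/w = 0.0539.
Q is then a monomial in w, u, q:
δQ/Q = √((δw/w)² + (-1·δu/u)² + (-1·δq/q)²) = √(0.00290 + 0.00846 + 0.00593) = 0.132
Q = 0.0712, so δQ = 0.132 × 0.0712 = 0.00936.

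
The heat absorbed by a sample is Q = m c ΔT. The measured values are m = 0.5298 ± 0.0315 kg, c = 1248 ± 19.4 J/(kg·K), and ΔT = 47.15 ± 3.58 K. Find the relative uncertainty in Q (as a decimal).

Relative error in a monomial: (δQ/Q)² = Σ (nᵢ · δxᵢ/xᵢ)².
  (1·δm/m)² = (1×0.0595)² = 0.00354;  (1·δc/c)² = (1×0.0155)² = 0.000242;  (1·δΔT/ΔT)² = (1×0.0759)² = 0.00577
δQ/Q = √(0.00954) = 0.0977

0.0977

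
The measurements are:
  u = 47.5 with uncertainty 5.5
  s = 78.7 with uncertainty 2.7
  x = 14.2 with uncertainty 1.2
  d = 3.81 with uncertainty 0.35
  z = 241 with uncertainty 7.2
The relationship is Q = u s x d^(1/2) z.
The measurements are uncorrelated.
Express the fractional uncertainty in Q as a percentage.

15.7%

Q is a product of powers, so relative uncertainties combine in quadrature:
  (1·δu/u)² = (1×0.116)² = 0.0134;  (1·δs/s)² = (1×0.0343)² = 0.00118;  (1·δx/x)² = (1×0.0845)² = 0.00714;  (½·δd/d)² = (0.5×0.0919)² = 0.00211;  (1·δz/z)² = (1×0.0299)² = 0.000893
δQ/Q = √(0.0247) = 0.157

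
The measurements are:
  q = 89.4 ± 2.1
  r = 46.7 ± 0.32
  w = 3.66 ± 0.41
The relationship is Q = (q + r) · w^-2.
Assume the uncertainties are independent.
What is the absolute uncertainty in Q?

Let u = q + r = 136. δu = √(δq² + δr²) = √(4.41 + 0.102) = 2.12, so δu/u = 0.0156.
Q is then a monomial in u, w:
δQ/Q = √((δu/u)² + (-2·δw/w)²) = √(0.000244 + 0.0502) = 0.225
Q = 10.2, so δQ = 0.225 × 10.2 = 2.28.

2.28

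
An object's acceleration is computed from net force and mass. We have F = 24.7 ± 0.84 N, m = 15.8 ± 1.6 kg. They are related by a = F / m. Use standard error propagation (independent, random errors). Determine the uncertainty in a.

0.167 m/s^2

Each factor contributes (exponent × relative error)² to (δa/a)²:
  (1·δF/F)² = (1×0.0340)² = 0.00116;  (-1·δm/m)² = (-1×0.101)² = 0.0103
δa/a = √(0.0114) = 0.107
a = 1.56 m/s^2, so δa = 0.107 × 1.56 = 0.167 m/s^2.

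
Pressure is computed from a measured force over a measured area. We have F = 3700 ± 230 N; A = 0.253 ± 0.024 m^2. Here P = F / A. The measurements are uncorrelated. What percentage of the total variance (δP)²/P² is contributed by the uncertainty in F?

30.0%

(δP/P)² = (1·δF/F)² + (-1·δA/A)²
  F term: (1×0.0622)² = 0.00386
  A term: (-1×0.0949)² = 0.00900
Total = 0.0129. Share from F = 0.00386/0.0129 = 0.300.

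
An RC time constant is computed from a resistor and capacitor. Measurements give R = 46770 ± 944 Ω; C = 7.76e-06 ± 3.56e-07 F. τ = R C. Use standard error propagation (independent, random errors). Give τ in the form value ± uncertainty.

0.3629 ± 0.0182 s

For a monomial τ ∝ R, C, fractional errors add in quadrature:
  (1·δR/R)² = (1×0.0202)² = 0.000407;  (1·δC/C)² = (1×0.0459)² = 0.00210
δτ/τ = √(0.00251) = 0.0501
τ = 0.3629 s, so δτ = 0.0501 × 0.3629 = 0.0182 s.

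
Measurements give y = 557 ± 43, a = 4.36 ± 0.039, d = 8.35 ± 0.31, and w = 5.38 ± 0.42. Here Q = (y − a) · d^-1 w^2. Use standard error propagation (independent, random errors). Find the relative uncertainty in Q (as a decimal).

Let u = y − a = 553. δu = √(δy² + δa²) = √(1850 + 0.00152) = 43.0, so δu/u = 0.0778.
Q is then a monomial in u, d, w:
δQ/Q = √((δu/u)² + (-1·δd/d)² + (2·δw/w)²) = √(0.00605 + 0.00138 + 0.0244) = 0.178

0.178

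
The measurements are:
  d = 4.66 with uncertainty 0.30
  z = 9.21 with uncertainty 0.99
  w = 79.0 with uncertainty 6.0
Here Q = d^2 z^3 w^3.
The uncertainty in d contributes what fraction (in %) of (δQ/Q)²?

9.61%

(δQ/Q)² = (2·δd/d)² + (3·δz/z)² + (3·δw/w)²
  d term: (2×0.0644)² = 0.0166
  z term: (3×0.107)² = 0.104
  w term: (3×0.0759)² = 0.0519
Total = 0.172. Share from d = 0.0166/0.172 = 0.0961.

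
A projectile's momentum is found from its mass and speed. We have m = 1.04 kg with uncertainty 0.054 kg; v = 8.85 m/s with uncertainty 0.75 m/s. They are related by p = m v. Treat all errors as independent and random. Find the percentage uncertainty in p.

p is a product of powers, so relative uncertainties combine in quadrature:
  (1·δm/m)² = (1×0.0519)² = 0.00270;  (1·δv/v)² = (1×0.0847)² = 0.00718
δp/p = √(0.00988) = 0.0994

9.94%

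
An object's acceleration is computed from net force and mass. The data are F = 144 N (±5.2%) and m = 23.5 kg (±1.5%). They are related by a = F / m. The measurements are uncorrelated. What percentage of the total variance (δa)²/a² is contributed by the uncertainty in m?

(δa/a)² = (1·δF/F)² + (-1·δm/m)²
  F term: (1×0.0520)² = 0.00270
  m term: (-1×0.0150)² = 0.000225
Total = 0.00293. Share from m = 0.000225/0.00293 = 0.0768.

7.68%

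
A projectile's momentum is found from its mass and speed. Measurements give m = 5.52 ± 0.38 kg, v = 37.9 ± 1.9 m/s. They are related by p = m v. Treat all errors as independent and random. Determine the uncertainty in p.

17.8 kg·m/s

Relative error in a monomial: (δp/p)² = Σ (nᵢ · δxᵢ/xᵢ)².
  (1·δm/m)² = (1×0.0688)² = 0.00474;  (1·δv/v)² = (1×0.0501)² = 0.00251
δp/p = √(0.00725) = 0.0852
p = 209 kg·m/s, so δp = 0.0852 × 209 = 17.8 kg·m/s.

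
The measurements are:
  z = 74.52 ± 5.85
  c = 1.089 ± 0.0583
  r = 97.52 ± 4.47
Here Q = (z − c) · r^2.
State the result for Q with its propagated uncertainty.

698300 ± 84800

Let u = z − c = 73.43. δu = √(δz² + δc²) = √(34.2 + 0.00340) = 5.85, so δu/u = 0.0797.
Q is then a monomial in u, r:
δQ/Q = √((δu/u)² + (2·δr/r)²) = √(0.00635 + 0.00840) = 0.121
Q = 698300, so δQ = 0.121 × 698300 = 84800.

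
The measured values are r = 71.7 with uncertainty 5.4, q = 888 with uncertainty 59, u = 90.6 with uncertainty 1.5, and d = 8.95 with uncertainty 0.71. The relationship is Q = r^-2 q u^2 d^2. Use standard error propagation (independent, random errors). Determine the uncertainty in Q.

26200

Products/powers → add relative errors in quadrature, weighted by exponent:
  (-2·δr/r)² = (-2×0.0753)² = 0.0227;  (1·δq/q)² = (1×0.0664)² = 0.00441;  (2·δu/u)² = (2×0.0166)² = 0.00110;  (2·δd/d)² = (2×0.0793)² = 0.0252
δQ/Q = √(0.0534) = 0.231
Q = 1.14e+05, so δQ = 0.231 × 1.14e+05 = 26200.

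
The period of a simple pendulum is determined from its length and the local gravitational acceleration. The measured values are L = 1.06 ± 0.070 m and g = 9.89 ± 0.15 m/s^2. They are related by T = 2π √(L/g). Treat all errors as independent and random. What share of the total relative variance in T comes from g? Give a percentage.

5.01%

(δT/T)² = (½·δL/L)² + (−½·δg/g)²
  L term: (0.5×0.0660)² = 0.00109
  g term: (-0.5×0.0152)² = 5.75e-05
Total = 0.00115. Share from g = 5.75e-05/0.00115 = 0.0501.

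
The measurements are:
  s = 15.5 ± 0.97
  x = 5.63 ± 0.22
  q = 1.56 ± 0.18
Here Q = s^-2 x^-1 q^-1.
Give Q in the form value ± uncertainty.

(4.74 ± 0.828) × 10^-4

Each factor contributes (exponent × relative error)² to (δQ/Q)²:
  (-2·δs/s)² = (-2×0.0626)² = 0.0157;  (-1·δx/x)² = (-1×0.0391)² = 0.00153;  (-1·δq/q)² = (-1×0.115)² = 0.0133
δQ/Q = √(0.0305) = 0.175
Q = 0.000474, so δQ = 0.175 × 0.000474 = 8.28e-05.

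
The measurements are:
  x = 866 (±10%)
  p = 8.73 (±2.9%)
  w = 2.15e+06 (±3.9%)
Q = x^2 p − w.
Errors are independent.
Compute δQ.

Let h = x^2·p = 6.55e+06. δh/h = √((2·δx/x)² + (1·δp/p)²) = √(0.0400 + 0.000841) = 0.202, so δh = 1.32e+06.
Q = h − w: δQ = √(δh² + δw²) = √(1.75e+12 + 7.03e+09) = 1.33e+06

1.33e+06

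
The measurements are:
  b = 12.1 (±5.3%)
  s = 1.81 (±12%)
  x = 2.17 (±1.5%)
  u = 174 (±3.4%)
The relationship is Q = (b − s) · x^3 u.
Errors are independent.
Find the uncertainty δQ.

1590

Let w = b − s = 10.3. δw = √(δb² + δs²) = √(0.411 + 0.0472) = 0.677, so δw/w = 0.0658.
Q is then a monomial in w, x, u:
δQ/Q = √((δw/w)² + (3·δx/x)² + (1·δu/u)²) = √(0.00433 + 0.00202 + 0.00116) = 0.0867
Q = 18300, so δQ = 0.0867 × 18300 = 1590.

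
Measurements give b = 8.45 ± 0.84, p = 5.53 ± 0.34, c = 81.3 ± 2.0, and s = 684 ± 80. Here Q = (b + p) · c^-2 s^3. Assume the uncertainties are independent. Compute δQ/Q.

Let u = b + p = 14.0. δu = √(δb² + δp²) = √(0.706 + 0.116) = 0.906, so δu/u = 0.0648.
Q is then a monomial in u, c, s:
δQ/Q = √((δu/u)² + (-2·δc/c)² + (3·δs/s)²) = √(0.00420 + 0.00242 + 0.123) = 0.360

0.360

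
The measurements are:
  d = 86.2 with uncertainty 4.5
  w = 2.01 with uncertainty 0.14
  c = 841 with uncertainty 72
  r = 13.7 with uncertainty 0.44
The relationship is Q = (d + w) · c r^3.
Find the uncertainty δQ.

2.64e+07

Let u = d + w = 88.2. δu = √(δd² + δw²) = √(20.2 + 0.0196) = 4.50, so δu/u = 0.0510.
Q is then a monomial in u, c, r:
δQ/Q = √((δu/u)² + (1·δc/c)² + (3·δr/r)²) = √(0.00261 + 0.00733 + 0.00928) = 0.139
Q = 1.91e+08, so δQ = 0.139 × 1.91e+08 = 2.64e+07.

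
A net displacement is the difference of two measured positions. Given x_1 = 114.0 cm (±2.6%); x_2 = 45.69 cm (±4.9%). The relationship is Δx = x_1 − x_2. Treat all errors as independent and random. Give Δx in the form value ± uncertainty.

68.31 ± 3.71 cm

Each term contributes (cᵢ δxᵢ)² to (δΔx)²:
  (δx_1)² = 8.79;  (δx_2)² = 5.01
δΔx = √(13.8) = 3.71 cm
Δx = 68.31 cm.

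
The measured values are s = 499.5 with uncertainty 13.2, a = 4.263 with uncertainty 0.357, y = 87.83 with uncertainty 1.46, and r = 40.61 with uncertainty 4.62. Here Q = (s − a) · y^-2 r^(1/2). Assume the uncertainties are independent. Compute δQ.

Let u = s − a = 495.2. δu = √(δs² + δa²) = √(174 + 0.127) = 13.2, so δu/u = 0.0267.
Q is then a monomial in u, y, r:
δQ/Q = √((δu/u)² + (-2·δy/y)² + (½·δr/r)²) = √(0.000711 + 0.00111 + 0.00324) = 0.0711
Q = 0.4091, so δQ = 0.0711 × 0.4091 = 0.0291.

0.0291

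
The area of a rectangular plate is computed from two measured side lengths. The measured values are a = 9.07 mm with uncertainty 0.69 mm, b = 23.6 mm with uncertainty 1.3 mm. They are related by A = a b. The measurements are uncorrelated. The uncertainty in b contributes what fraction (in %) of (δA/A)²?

34.4%

(δA/A)² = (1·δa/a)² + (1·δb/b)²
  a term: (1×0.0761)² = 0.00579
  b term: (1×0.0551)² = 0.00303
Total = 0.00882. Share from b = 0.00303/0.00882 = 0.344.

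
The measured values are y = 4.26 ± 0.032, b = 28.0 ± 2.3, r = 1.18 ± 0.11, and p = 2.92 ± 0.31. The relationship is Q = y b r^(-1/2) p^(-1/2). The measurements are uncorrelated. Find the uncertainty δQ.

For a monomial Q ∝ y, b, r^(-1/2), p^(-1/2), fractional errors add in quadrature:
  (1·δy/y)² = (1×0.00751)² = 5.64e-05;  (1·δb/b)² = (1×0.0821)² = 0.00675;  (−½·δr/r)² = (-0.5×0.0932)² = 0.00217;  (−½·δp/p)² = (-0.5×0.106)² = 0.00282
δQ/Q = √(0.0118) = 0.109
Q = 64.3, so δQ = 0.109 × 64.3 = 6.98.

6.98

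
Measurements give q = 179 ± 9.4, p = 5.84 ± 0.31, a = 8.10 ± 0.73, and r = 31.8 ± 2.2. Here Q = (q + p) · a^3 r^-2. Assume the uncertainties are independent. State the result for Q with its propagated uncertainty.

Let u = q + p = 185. δu = √(δq² + δp²) = √(88.4 + 0.0961) = 9.41, so δu/u = 0.0509.
Q is then a monomial in u, a, r:
δQ/Q = √((δu/u)² + (3·δa/a)² + (-2·δr/r)²) = √(0.00259 + 0.0731 + 0.0191) = 0.308
Q = 97.1, so δQ = 0.308 × 97.1 = 29.9.

97.1 ± 29.9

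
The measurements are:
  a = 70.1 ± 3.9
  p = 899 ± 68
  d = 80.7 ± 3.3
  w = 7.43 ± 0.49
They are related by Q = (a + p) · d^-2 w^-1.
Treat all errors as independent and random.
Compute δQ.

0.00253

Let u = a + p = 969. δu = √(δa² + δp²) = √(15.2 + 4620) = 68.1, so δu/u = 0.0703.
Q is then a monomial in u, d, w:
δQ/Q = √((δu/u)² + (-2·δd/d)² + (-1·δw/w)²) = √(0.00494 + 0.00669 + 0.00435) = 0.126
Q = 0.0200, so δQ = 0.126 × 0.0200 = 0.00253.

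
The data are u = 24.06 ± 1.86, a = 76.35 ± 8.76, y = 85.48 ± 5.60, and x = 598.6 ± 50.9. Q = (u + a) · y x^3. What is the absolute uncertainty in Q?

5.12e+11

Let w = u + a = 100.4. δw = √(δu² + δa²) = √(3.46 + 76.7) = 8.96, so δw/w = 0.0892.
Q is then a monomial in w, y, x:
δQ/Q = √((δw/w)² + (1·δy/y)² + (3·δx/x)²) = √(0.00795 + 0.00429 + 0.0651) = 0.278
Q = 1.841e+12, so δQ = 0.278 × 1.841e+12 = 5.12e+11.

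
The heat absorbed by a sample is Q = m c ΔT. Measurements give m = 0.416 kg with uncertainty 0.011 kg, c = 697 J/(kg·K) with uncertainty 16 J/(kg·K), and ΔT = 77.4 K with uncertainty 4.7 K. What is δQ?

Products/powers → add relative errors in quadrature, weighted by exponent:
  (1·δm/m)² = (1×0.0264)² = 0.000699;  (1·δc/c)² = (1×0.0230)² = 0.000527;  (1·δΔT/ΔT)² = (1×0.0607)² = 0.00369
δQ/Q = √(0.00491) = 0.0701
Q = 22400 J, so δQ = 0.0701 × 22400 = 1570 J.

1570 J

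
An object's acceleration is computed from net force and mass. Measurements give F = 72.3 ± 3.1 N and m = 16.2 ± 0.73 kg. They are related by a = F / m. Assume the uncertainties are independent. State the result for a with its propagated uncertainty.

4.46 ± 0.278 m/s^2

Products/powers → add relative errors in quadrature, weighted by exponent:
  (1·δF/F)² = (1×0.0429)² = 0.00184;  (-1·δm/m)² = (-1×0.0451)² = 0.00203
δa/a = √(0.00387) = 0.0622
a = 4.46 m/s^2, so δa = 0.0622 × 4.46 = 0.278 m/s^2.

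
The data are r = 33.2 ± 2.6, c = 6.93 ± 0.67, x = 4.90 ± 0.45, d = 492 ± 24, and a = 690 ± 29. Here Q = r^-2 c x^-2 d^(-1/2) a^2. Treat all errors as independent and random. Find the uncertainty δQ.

Relative error in a monomial: (δQ/Q)² = Σ (nᵢ · δxᵢ/xᵢ)².
  (-2·δr/r)² = (-2×0.0783)² = 0.0245;  (1·δc/c)² = (1×0.0967)² = 0.00935;  (-2·δx/x)² = (-2×0.0918)² = 0.0337;  (−½·δd/d)² = (-0.5×0.0488)² = 0.000595;  (2·δa/a)² = (2×0.0420)² = 0.00707
δQ/Q = √(0.0753) = 0.274
Q = 5.62, so δQ = 0.274 × 5.62 = 1.54.

1.54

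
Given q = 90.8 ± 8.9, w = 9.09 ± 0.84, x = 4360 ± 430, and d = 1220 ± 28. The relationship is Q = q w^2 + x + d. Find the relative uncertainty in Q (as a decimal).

0.124

Let p = q·w^2 = 7500. δp/p = √((1·δq/q)² + (2·δw/w)²) = √(0.00961 + 0.0342) = 0.209, so δp = 1570.
Q = p + x + d: δQ = √(δp² + δx² + δd²) = √(2.46e+06 + 1.85e+05 + 784) = 1630
Q = 13100, so δQ/Q = 1630/13100 = 0.124.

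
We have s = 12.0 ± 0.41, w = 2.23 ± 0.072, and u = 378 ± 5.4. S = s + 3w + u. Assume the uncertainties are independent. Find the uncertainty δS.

For a sum/difference, combine absolute errors in quadrature:
  (δs)² = 0.168;  (3·δw)² = 0.0467;  (δu)² = 29.2
δS = √(29.4) = 5.42

5.42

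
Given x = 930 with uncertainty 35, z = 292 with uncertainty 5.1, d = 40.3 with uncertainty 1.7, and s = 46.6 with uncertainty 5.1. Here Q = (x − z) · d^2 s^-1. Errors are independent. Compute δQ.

3310

Let u = x − z = 638. δu = √(δx² + δz²) = √(1220 + 26.0) = 35.4, so δu/u = 0.0554.
Q is then a monomial in u, d, s:
δQ/Q = √((δu/u)² + (2·δd/d)² + (-1·δs/s)²) = √(0.00307 + 0.00712 + 0.0120) = 0.149
Q = 22200, so δQ = 0.149 × 22200 = 3310.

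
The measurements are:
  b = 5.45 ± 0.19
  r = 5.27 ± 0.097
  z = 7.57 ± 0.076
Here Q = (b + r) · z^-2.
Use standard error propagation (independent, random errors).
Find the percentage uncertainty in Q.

2.83%

Let u = b + r = 10.7. δu = √(δb² + δr²) = √(0.0361 + 0.00941) = 0.213, so δu/u = 0.0199.
Q is then a monomial in u, z:
δQ/Q = √((δu/u)² + (-2·δz/z)²) = √(0.000396 + 0.000403) = 0.0283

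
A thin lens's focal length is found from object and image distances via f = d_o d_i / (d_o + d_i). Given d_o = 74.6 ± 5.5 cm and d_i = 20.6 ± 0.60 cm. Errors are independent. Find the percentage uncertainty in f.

2.78%

∂f/∂d_o = (d_i/(d_o+d_i))² = 0.0468;  ∂f/∂d_i = (d_o/(d_o+d_i))² = 0.614
δf = √((∂f/∂d_o · δd_o)² + (∂f/∂d_i · δd_i)²) = √(0.0663 + 0.136) = 0.450 cm
f = 16.1 cm, so δf/f = 0.450/16.1 = 0.0278.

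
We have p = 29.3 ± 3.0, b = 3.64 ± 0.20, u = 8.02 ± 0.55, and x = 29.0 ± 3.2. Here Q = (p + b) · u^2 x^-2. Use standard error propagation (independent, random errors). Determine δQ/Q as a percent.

27.5%

Let w = p + b = 32.9. δw = √(δp² + δb²) = √(9.00 + 0.0400) = 3.01, so δw/w = 0.0913.
Q is then a monomial in w, u, x:
δQ/Q = √((δw/w)² + (2·δu/u)² + (-2·δx/x)²) = √(0.00833 + 0.0188 + 0.0487) = 0.275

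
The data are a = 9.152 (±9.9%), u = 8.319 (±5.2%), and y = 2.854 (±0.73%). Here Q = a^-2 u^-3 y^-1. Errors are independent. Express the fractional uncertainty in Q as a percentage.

Each factor contributes (exponent × relative error)² to (δQ/Q)²:
  (-2·δa/a)² = (-2×0.0990)² = 0.0392;  (-3·δu/u)² = (-3×0.0520)² = 0.0243;  (-1·δy/y)² = (-1×0.00730)² = 5.33e-05
δQ/Q = √(0.0636) = 0.252

25.2%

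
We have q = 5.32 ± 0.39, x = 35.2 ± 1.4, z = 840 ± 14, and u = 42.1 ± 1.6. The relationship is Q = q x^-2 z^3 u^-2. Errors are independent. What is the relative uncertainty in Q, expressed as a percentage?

Each factor contributes (exponent × relative error)² to (δQ/Q)²:
  (1·δq/q)² = (1×0.0733)² = 0.00537;  (-2·δx/x)² = (-2×0.0398)² = 0.00633;  (3·δz/z)² = (3×0.0167)² = 0.00250;  (-2·δu/u)² = (-2×0.0380)² = 0.00578
δQ/Q = √(0.0200) = 0.141

14.1%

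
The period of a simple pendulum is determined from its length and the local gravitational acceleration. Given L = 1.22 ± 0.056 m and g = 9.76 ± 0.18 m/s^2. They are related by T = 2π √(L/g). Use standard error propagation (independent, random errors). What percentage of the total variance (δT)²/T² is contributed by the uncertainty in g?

13.9%

(δT/T)² = (½·δL/L)² + (−½·δg/g)²
  L term: (0.5×0.0459)² = 0.000527
  g term: (-0.5×0.0184)² = 8.5e-05
Total = 0.000612. Share from g = 8.5e-05/0.000612 = 0.139.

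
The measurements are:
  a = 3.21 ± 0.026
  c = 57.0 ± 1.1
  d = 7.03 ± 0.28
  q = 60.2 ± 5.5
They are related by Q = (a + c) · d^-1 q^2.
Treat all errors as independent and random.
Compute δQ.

Let u = a + c = 60.2. δu = √(δa² + δc²) = √(0.000676 + 1.21) = 1.10, so δu/u = 0.0183.
Q is then a monomial in u, d, q:
δQ/Q = √((δu/u)² + (-1·δd/d)² + (2·δq/q)²) = √(0.000334 + 0.00159 + 0.0334) = 0.188
Q = 31000, so δQ = 0.188 × 31000 = 5830.

5830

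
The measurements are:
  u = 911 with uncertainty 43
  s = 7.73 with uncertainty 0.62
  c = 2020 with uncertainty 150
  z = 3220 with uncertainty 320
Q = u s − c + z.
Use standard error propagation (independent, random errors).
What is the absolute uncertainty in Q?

745

Let p = u·s = 7040. δp/p = √((1·δu/u)² + (1·δs/s)²) = √(0.00223 + 0.00643) = 0.0931, so δp = 655.
Q = p − c + z: δQ = √(δp² + δc² + δz²) = √(4.3e+05 + 22500 + 1.02e+05) = 745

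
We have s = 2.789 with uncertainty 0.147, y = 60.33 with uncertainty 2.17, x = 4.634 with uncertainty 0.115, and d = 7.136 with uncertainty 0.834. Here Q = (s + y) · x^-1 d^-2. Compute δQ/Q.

Let u = s + y = 63.12. δu = √(δs² + δy²) = √(0.0216 + 4.71) = 2.17, so δu/u = 0.0345.
Q is then a monomial in u, x, d:
δQ/Q = √((δu/u)² + (-1·δx/x)² + (-2·δd/d)²) = √(0.00119 + 0.000616 + 0.0546) = 0.238

0.238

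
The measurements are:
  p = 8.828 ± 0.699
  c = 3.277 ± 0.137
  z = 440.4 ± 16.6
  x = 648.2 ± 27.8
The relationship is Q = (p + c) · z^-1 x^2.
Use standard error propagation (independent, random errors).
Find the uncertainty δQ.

1280

Let u = p + c = 12.11. δu = √(δp² + δc²) = √(0.489 + 0.0188) = 0.712, so δu/u = 0.0588.
Q is then a monomial in u, z, x:
δQ/Q = √((δu/u)² + (-1·δz/z)² + (2·δx/x)²) = √(0.00346 + 0.00142 + 0.00736) = 0.111
Q = 11550, so δQ = 0.111 × 11550 = 1280.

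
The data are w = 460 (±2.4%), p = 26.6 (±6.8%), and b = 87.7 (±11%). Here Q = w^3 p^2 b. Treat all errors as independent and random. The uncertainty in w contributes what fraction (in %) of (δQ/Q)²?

14.5%

(δQ/Q)² = (3·δw/w)² + (2·δp/p)² + (1·δb/b)²
  w term: (3×0.0240)² = 0.00518
  p term: (2×0.0680)² = 0.0185
  b term: (1×0.110)² = 0.0121
Total = 0.0358. Share from w = 0.00518/0.0358 = 0.145.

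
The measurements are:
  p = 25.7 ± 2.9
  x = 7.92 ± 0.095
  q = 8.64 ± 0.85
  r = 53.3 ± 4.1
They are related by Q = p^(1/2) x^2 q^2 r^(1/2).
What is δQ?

36300

For a monomial Q ∝ p^(1/2), x^2, q^2, r^(1/2), fractional errors add in quadrature:
  (½·δp/p)² = (0.5×0.113)² = 0.00318;  (2·δx/x)² = (2×0.0120)² = 0.000576;  (2·δq/q)² = (2×0.0984)² = 0.0387;  (½·δr/r)² = (0.5×0.0769)² = 0.00148
δQ/Q = √(0.0440) = 0.210
Q = 1.73e+05, so δQ = 0.210 × 1.73e+05 = 36300.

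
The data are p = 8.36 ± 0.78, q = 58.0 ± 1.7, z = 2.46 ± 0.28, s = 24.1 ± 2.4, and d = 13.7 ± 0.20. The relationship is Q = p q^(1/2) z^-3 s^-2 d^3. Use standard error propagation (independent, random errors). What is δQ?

7.74

Relative error in a monomial: (δQ/Q)² = Σ (nᵢ · δxᵢ/xᵢ)².
  (1·δp/p)² = (1×0.0933)² = 0.00871;  (½·δq/q)² = (0.5×0.0293)² = 0.000215;  (-3·δz/z)² = (-3×0.114)² = 0.117;  (-2·δs/s)² = (-2×0.0996)² = 0.0397;  (3·δd/d)² = (3×0.0146)² = 0.00192
δQ/Q = √(0.167) = 0.409
Q = 18.9, so δQ = 0.409 × 18.9 = 7.74.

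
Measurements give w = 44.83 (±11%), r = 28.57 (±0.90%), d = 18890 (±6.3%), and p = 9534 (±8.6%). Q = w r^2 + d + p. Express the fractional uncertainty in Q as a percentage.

6.66%

Let h = w·r^2 = 36590. δh/h = √((1·δw/w)² + (2·δr/r)²) = √(0.0121 + 0.000324) = 0.111, so δh = 4080.
Q = h + d + p: δQ = √(δh² + δd² + δp²) = √(1.66e+07 + 1.42e+06 + 6.72e+05) = 4330
Q = 65020, so δQ/Q = 4330/65020 = 0.0666.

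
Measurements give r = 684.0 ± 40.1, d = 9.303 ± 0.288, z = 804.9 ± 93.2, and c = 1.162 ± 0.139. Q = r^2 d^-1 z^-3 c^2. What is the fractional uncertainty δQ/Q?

0.439

Each factor contributes (exponent × relative error)² to (δQ/Q)²:
  (2·δr/r)² = (2×0.0586)² = 0.0137;  (-1·δd/d)² = (-1×0.0310)² = 0.000958;  (-3·δz/z)² = (-3×0.116)² = 0.121;  (2·δc/c)² = (2×0.120)² = 0.0572
δQ/Q = √(0.193) = 0.439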